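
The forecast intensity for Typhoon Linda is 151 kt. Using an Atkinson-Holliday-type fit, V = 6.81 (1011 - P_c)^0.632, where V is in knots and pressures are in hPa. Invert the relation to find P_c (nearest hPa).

876 hPa

ΔP = (V / 6.81)^(1/0.632) = (151/6.81)^1.582.
151/6.81 = 22.173; 22.173^1.582 ≈ 134.73 hPa.
P_c = 1011 − 134.73 = 876.27 ≈ 876 hPa.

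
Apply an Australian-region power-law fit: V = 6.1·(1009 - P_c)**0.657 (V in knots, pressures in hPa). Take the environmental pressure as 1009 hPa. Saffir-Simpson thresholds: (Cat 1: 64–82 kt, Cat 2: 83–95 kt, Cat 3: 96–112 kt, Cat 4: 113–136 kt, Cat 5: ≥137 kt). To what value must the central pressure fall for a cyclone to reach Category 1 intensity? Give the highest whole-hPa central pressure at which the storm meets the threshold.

973 hPa

Category 1 begins at V = 64 kt.
Required ΔP = (64/6.1)^(1/0.657) = 10.492^1.522 ≈ 35.79 hPa.
P_c ≤ 1009 − 35.79 = 973.21, so the highest integer P_c is 973 hPa.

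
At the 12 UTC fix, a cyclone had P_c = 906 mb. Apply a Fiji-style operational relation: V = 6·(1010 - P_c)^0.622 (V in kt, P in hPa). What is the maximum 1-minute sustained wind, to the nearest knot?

ΔP = 1010 − 906 = 104 mb.
104^0.622 ≈ 17.972.
V ≈ 6 × 17.972 ≈ 107.8 kt.

108 kt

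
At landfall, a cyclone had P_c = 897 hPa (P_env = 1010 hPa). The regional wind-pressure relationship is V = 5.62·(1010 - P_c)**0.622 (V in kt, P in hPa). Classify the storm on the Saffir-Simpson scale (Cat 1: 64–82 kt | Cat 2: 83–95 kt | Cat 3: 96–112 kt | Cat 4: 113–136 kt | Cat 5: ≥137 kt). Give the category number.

3

ΔP = 1010 − 897 = 113 hPa.
V ≈ 5.62 × 113^0.622 = 5.62 × 18.92 ≈ 106 kt.
106 kt falls in the Category 3 band.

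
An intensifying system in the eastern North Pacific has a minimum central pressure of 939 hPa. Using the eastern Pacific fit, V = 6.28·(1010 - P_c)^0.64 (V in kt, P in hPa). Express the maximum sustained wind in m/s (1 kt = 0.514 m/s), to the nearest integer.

49 m/s

ΔP = 1010 − 939 = 71 hPa.
V ≈ 6.28 × 71^0.64 = 6.28 × 15.304 ≈ 96.109 kt.
96.109 × 0.514 ≈ 49.40 m/s → 49 m/s.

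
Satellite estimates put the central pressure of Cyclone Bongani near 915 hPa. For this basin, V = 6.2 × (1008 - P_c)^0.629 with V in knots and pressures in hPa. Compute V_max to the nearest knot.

ΔP = 1008 − 915 = 93 hPa.
93^0.629 ≈ 17.305.
V ≈ 6.2 × 17.305 ≈ 107.3 kt.

107 kt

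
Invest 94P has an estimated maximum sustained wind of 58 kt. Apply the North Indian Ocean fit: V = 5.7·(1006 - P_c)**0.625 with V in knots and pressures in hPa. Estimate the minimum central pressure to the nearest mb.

965 mb

ΔP = (V / 5.7)^(1/0.625) = (58/5.7)^1.600.
58/5.7 = 10.175; 10.175^1.600 ≈ 40.93 mb.
P_c = 1006 − 40.93 = 965.07 ≈ 965 mb.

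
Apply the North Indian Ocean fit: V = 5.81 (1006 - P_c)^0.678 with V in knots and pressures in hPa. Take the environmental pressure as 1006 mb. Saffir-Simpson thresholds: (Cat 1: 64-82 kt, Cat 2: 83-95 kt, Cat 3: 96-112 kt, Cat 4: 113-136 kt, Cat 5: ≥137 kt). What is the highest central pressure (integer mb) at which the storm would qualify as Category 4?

Category 4 begins at V = 113 kt.
Required ΔP = (113/5.81)^(1/0.678) = 19.449^1.475 ≈ 79.62 mb.
P_c ≤ 1006 − 79.62 = 926.38, so the highest integer P_c is 926 mb.

926 mb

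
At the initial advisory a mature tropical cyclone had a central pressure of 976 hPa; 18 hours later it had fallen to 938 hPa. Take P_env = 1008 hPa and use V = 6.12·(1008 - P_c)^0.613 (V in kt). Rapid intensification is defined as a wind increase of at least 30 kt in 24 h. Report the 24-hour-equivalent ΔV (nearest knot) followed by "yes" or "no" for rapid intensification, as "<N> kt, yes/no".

42 kt, yes

V₁: ΔP = 32, V ≈ 6.12 × 32^0.613 ≈ 51.22 kt.
V₂: ΔP = 70, V ≈ 6.12 × 70^0.613 ≈ 82.76 kt.
ΔV over 18 h = 31.54 kt → 24 h equivalent = 31.54 × 24/18 ≈ 42.05 kt.
42 kt ≥ 30 kt ⇒ rapid intensification.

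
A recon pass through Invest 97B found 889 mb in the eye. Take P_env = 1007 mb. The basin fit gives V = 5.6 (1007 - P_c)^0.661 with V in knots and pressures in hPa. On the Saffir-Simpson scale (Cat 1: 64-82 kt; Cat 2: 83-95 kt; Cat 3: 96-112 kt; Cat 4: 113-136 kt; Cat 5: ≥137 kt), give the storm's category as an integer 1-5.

4

ΔP = 1007 − 889 = 118 mb.
V ≈ 5.6 × 118^0.661 = 5.6 × 23.42 ≈ 131 kt.
131 kt falls in the Category 4 band.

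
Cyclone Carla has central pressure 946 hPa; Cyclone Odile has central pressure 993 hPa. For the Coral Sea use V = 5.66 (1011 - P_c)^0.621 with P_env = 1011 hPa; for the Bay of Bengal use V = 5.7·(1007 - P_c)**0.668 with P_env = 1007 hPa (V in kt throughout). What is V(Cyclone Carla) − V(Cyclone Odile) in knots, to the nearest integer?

42 kt

Cyclone Carla: ΔP = 65; V ≈ 5.66 × 65^0.621 ≈ 75.62 kt.
Cyclone Odile: ΔP = 14; V ≈ 5.7 × 14^0.668 ≈ 33.23 kt.
Difference ≈ 75.62 − 33.23 = 42.39 → 42 kt.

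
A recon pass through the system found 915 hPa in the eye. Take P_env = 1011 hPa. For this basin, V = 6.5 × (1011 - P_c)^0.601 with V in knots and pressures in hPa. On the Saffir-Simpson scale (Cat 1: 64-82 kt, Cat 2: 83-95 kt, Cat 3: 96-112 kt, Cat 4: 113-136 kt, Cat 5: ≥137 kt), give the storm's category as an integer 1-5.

3

ΔP = 1011 − 915 = 96 hPa.
V ≈ 6.5 × 96^0.601 = 6.5 × 15.54 ≈ 101 kt.
101 kt falls in the Category 3 band.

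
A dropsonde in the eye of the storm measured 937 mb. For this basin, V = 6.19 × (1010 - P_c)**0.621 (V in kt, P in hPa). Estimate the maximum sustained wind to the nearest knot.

89 kt

ΔP = 1010 − 937 = 73 mb.
73^0.621 ≈ 14.359.
V ≈ 6.19 × 14.359 ≈ 88.9 kt.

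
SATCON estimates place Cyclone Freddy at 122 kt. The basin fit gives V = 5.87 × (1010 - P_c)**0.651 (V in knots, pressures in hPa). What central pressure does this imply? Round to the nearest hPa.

ΔP = (V / 5.87)^(1/0.651) = (122/5.87)^1.536.
122/5.87 = 20.784; 20.784^1.536 ≈ 105.72 hPa.
P_c = 1010 − 105.72 = 904.28 ≈ 904 hPa.

904 hPa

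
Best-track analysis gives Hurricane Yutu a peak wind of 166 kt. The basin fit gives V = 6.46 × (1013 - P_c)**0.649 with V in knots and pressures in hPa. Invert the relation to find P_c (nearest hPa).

864 hPa

ΔP = (V / 6.46)^(1/0.649) = (166/6.46)^1.541.
166/6.46 = 25.697; 25.697^1.541 ≈ 148.72 hPa.
P_c = 1013 − 148.72 = 864.28 ≈ 864 hPa.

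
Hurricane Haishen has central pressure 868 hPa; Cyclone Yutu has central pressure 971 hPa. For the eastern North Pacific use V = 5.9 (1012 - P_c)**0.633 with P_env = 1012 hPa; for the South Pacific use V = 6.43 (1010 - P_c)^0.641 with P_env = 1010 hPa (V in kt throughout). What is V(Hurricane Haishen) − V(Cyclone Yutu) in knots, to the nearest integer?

Hurricane Haishen: ΔP = 144; V ≈ 5.9 × 144^0.633 ≈ 137.12 kt.
Cyclone Yutu: ΔP = 39; V ≈ 6.43 × 39^0.641 ≈ 67.31 kt.
Difference ≈ 137.12 − 67.31 = 69.81 → 70 kt.

70 kt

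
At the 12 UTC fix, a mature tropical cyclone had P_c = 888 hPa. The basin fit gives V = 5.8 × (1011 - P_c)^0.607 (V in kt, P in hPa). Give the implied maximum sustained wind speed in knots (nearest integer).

108 kt

ΔP = 1011 − 888 = 123 hPa.
123^0.607 ≈ 18.560.
V ≈ 5.8 × 18.560 ≈ 107.6 kt.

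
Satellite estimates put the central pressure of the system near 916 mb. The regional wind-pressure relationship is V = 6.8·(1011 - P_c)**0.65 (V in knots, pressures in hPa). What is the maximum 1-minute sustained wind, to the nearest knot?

ΔP = 1011 − 916 = 95 mb.
95^0.65 ≈ 19.298.
V ≈ 6.8 × 19.298 ≈ 131.2 kt.

131 kt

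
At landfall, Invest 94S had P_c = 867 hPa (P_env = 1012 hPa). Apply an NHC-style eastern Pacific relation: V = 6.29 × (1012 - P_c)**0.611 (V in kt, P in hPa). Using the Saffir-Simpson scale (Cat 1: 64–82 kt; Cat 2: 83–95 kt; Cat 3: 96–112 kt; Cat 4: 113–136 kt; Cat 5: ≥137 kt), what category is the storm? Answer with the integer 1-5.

4

ΔP = 1012 − 867 = 145 hPa.
V ≈ 6.29 × 145^0.611 = 6.29 × 20.92 ≈ 132 kt.
132 kt falls in the Category 4 band.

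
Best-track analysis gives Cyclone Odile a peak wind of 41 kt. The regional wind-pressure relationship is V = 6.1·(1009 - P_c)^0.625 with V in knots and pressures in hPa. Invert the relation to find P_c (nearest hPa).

988 hPa

ΔP = (V / 6.1)^(1/0.625) = (41/6.1)^1.600.
41/6.1 = 6.721; 6.721^1.600 ≈ 21.08 hPa.
P_c = 1009 − 21.08 = 987.92 ≈ 988 hPa.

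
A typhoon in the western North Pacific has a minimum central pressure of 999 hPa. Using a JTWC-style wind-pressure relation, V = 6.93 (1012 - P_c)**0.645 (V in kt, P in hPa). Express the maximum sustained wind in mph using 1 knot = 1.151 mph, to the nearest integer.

42 mph

ΔP = 1012 − 999 = 13 hPa.
V ≈ 6.93 × 13^0.645 = 6.93 × 5.230 ≈ 36.243 kt.
36.243 × 1.151 ≈ 41.72 mph → 42 mph.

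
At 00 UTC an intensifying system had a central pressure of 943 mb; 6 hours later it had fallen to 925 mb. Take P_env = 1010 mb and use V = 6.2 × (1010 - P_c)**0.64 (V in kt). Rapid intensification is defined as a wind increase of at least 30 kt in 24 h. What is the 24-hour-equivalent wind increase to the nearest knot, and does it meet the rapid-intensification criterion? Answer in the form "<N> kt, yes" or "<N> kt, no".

60 kt, yes

V₁: ΔP = 67, V ≈ 6.2 × 67^0.64 ≈ 91.43 kt.
V₂: ΔP = 85, V ≈ 6.2 × 85^0.64 ≈ 106.47 kt.
ΔV over 6 h = 15.04 kt → 24 h equivalent = 15.04 × 24/6 ≈ 60.16 kt.
60 kt ≥ 30 kt ⇒ rapid intensification.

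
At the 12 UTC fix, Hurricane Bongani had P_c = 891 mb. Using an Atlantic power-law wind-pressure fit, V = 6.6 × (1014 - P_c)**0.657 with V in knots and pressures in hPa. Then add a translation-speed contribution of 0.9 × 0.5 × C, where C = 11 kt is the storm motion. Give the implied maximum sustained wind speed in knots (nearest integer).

ΔP = 1014 − 891 = 123 mb.
123^0.657 ≈ 23.608.
V ≈ 6.6 × 23.608 ≈ 155.8 kt.
Translation term: 0.9 × 0.5 × 11 = 4.95 kt.
Corrected V ≈ 160.75 kt → 161 kt.

161 kt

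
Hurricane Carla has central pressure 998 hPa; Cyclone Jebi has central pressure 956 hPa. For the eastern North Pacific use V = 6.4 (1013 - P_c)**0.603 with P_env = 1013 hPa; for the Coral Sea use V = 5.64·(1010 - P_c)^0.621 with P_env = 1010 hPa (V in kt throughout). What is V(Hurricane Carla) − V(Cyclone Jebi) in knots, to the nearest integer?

Hurricane Carla: ΔP = 15; V ≈ 6.4 × 15^0.603 ≈ 32.76 kt.
Cyclone Jebi: ΔP = 54; V ≈ 5.64 × 54^0.621 ≈ 67.16 kt.
Difference ≈ 32.76 − 67.16 = -34.40 → -34 kt.

-34 kt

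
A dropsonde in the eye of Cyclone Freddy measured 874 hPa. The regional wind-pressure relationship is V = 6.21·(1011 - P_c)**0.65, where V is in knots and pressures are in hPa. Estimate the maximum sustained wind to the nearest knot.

ΔP = 1011 − 874 = 137 hPa.
137^0.65 ≈ 24.483.
V ≈ 6.21 × 24.483 ≈ 152.0 kt.

152 kt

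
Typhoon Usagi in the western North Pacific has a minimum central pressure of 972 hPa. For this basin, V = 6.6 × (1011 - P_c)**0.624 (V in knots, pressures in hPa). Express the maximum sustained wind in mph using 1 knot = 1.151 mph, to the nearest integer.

75 mph

ΔP = 1011 − 972 = 39 hPa.
V ≈ 6.6 × 39^0.624 = 6.6 × 9.836 ≈ 64.918 kt.
64.918 × 1.151 ≈ 74.72 mph → 75 mph.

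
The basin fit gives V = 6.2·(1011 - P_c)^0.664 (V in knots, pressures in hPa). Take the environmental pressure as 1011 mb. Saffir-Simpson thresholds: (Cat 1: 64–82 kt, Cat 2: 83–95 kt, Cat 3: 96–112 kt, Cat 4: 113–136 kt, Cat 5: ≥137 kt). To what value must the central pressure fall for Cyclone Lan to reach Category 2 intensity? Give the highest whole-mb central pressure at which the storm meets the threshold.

Category 2 begins at V = 83 kt.
Required ΔP = (83/6.2)^(1/0.664) = 13.387^1.506 ≈ 49.75 mb.
P_c ≤ 1011 − 49.75 = 961.25, so the highest integer P_c is 961 mb.

961 mb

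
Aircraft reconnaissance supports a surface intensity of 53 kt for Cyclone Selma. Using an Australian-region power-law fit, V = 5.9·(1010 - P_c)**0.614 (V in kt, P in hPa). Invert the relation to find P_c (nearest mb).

ΔP = (V / 5.9)^(1/0.614) = (53/5.9)^1.629.
53/5.9 = 8.983; 8.983^1.629 ≈ 35.71 mb.
P_c = 1010 − 35.71 = 974.29 ≈ 974 mb.

974 mb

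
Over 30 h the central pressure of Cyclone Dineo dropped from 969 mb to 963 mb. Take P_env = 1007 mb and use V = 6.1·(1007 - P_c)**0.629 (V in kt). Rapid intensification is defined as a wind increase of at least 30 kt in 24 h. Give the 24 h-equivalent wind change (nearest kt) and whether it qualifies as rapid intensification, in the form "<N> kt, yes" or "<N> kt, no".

V₁: ΔP = 38, V ≈ 6.1 × 38^0.629 ≈ 60.12 kt.
V₂: ΔP = 44, V ≈ 6.1 × 44^0.629 ≈ 65.93 kt.
ΔV over 30 h = 5.81 kt → 24 h equivalent = 5.81 × 24/30 ≈ 4.65 kt.
5 kt < 30 kt ⇒ not rapid intensification.

5 kt, no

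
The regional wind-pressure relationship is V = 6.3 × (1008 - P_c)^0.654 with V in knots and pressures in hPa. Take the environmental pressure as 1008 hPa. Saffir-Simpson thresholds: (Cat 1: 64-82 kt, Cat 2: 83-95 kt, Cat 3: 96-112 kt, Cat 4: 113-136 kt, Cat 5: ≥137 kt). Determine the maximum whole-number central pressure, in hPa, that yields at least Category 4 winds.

925 hPa

Category 4 begins at V = 113 kt.
Required ΔP = (113/6.3)^(1/0.654) = 17.937^1.529 ≈ 82.61 hPa.
P_c ≤ 1008 − 82.61 = 925.39, so the highest integer P_c is 925 hPa.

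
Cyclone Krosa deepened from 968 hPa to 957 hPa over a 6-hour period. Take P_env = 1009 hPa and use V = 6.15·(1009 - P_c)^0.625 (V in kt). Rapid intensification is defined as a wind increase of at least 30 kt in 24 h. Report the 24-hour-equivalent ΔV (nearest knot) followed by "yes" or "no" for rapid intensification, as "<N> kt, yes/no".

40 kt, yes

V₁: ΔP = 41, V ≈ 6.15 × 41^0.625 ≈ 62.64 kt.
V₂: ΔP = 52, V ≈ 6.15 × 52^0.625 ≈ 72.67 kt.
ΔV over 6 h = 10.03 kt → 24 h equivalent = 10.03 × 24/6 ≈ 40.12 kt.
40 kt ≥ 30 kt ⇒ rapid intensification.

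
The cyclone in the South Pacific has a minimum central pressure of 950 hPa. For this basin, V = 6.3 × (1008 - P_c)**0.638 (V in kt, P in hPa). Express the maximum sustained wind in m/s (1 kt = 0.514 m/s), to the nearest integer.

43 m/s

ΔP = 1008 − 950 = 58 hPa.
V ≈ 6.3 × 58^0.638 = 6.3 × 13.337 ≈ 84.025 kt.
84.025 × 0.514 ≈ 43.19 m/s → 43 m/s.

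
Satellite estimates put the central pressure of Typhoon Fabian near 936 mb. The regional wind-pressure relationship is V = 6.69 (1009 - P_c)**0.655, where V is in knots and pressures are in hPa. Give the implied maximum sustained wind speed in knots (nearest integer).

111 kt

ΔP = 1009 − 936 = 73 mb.
73^0.655 ≈ 16.614.
V ≈ 6.69 × 16.614 ≈ 111.1 kt.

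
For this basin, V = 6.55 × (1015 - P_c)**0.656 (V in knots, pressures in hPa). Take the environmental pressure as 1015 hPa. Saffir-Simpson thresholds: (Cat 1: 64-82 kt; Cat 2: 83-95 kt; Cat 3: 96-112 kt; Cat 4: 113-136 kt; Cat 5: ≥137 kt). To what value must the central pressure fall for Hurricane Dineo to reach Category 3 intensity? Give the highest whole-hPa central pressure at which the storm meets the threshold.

955 hPa

Category 3 begins at V = 96 kt.
Required ΔP = (96/6.55)^(1/0.656) = 14.656^1.524 ≈ 59.91 hPa.
P_c ≤ 1015 − 59.91 = 955.09, so the highest integer P_c is 955 hPa.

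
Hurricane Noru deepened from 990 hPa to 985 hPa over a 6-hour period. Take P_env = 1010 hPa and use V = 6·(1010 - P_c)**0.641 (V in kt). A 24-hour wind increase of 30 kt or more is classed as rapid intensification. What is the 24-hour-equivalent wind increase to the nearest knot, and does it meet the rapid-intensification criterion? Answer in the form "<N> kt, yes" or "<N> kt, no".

V₁: ΔP = 20, V ≈ 6 × 20^0.641 ≈ 40.94 kt.
V₂: ΔP = 25, V ≈ 6 × 25^0.641 ≈ 47.23 kt.
ΔV over 6 h = 6.29 kt → 24 h equivalent = 6.29 × 24/6 ≈ 25.16 kt.
25 kt < 30 kt ⇒ not rapid intensification.

25 kt, no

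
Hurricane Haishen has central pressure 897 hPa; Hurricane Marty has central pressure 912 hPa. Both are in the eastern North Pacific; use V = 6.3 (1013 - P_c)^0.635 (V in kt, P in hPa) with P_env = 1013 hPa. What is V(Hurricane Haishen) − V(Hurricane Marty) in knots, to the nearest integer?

Hurricane Haishen: ΔP = 116; V ≈ 6.3 × 116^0.635 ≈ 128.91 kt.
Hurricane Marty: ΔP = 101; V ≈ 6.3 × 101^0.635 ≈ 118.06 kt.
Difference ≈ 128.91 − 118.06 = 10.85 → 11 kt.

11 kt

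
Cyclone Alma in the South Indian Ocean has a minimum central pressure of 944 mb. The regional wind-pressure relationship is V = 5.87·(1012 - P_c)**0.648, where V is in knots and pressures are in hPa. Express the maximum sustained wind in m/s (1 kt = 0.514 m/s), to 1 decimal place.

ΔP = 1012 − 944 = 68 mb.
V ≈ 5.87 × 68^0.648 = 5.87 × 15.398 ≈ 90.387 kt.
90.387 × 0.514 ≈ 46.46 m/s → 46.5 m/s.

46.5 m/s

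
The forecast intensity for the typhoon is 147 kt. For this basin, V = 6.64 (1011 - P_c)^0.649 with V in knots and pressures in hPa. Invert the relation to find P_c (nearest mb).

ΔP = (V / 6.64)^(1/0.649) = (147/6.64)^1.541.
147/6.64 = 22.139; 22.139^1.541 ≈ 118.21 mb.
P_c = 1011 − 118.21 = 892.79 ≈ 893 mb.

893 mb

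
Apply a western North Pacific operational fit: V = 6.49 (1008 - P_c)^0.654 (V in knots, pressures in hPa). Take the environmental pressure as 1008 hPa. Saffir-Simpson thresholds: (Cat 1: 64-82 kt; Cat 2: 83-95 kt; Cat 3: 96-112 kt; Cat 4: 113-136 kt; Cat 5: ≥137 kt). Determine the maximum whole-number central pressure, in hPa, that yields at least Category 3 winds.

946 hPa

Category 3 begins at V = 96 kt.
Required ΔP = (96/6.49)^(1/0.654) = 14.792^1.529 ≈ 61.52 hPa.
P_c ≤ 1008 − 61.52 = 946.48, so the highest integer P_c is 946 hPa.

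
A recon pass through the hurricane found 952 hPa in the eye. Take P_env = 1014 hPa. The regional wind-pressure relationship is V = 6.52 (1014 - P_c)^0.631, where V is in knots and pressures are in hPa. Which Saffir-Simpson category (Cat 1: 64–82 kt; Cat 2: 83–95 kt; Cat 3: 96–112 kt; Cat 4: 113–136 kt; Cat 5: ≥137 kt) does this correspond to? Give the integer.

2

ΔP = 1014 − 952 = 62 hPa.
V ≈ 6.52 × 62^0.631 = 6.52 × 13.52 ≈ 88 kt.
88 kt falls in the Category 2 band.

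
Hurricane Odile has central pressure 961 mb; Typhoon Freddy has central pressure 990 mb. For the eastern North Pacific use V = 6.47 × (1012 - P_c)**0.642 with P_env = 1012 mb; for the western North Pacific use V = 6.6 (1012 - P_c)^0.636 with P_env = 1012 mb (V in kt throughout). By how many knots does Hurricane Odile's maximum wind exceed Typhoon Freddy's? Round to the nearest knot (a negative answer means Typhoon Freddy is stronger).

Hurricane Odile: ΔP = 51; V ≈ 6.47 × 51^0.642 ≈ 80.75 kt.
Typhoon Freddy: ΔP = 22; V ≈ 6.6 × 22^0.636 ≈ 47.13 kt.
Difference ≈ 80.75 − 47.13 = 33.62 → 34 kt.

34 kt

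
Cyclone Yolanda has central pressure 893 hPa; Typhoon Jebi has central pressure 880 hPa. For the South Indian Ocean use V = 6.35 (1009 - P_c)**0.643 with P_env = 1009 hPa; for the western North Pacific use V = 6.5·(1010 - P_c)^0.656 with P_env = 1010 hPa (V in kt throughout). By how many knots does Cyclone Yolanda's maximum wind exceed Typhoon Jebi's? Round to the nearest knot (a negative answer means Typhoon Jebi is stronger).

-23 kt

Cyclone Yolanda: ΔP = 116; V ≈ 6.35 × 116^0.643 ≈ 134.96 kt.
Typhoon Jebi: ΔP = 130; V ≈ 6.5 × 130^0.656 ≈ 158.37 kt.
Difference ≈ 134.96 − 158.37 = -23.41 → -23 kt.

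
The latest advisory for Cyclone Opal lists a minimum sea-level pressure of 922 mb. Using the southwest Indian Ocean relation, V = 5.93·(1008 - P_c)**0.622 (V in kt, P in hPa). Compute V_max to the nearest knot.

ΔP = 1008 − 922 = 86 mb.
86^0.622 ≈ 15.968.
V ≈ 5.93 × 15.968 ≈ 94.7 kt.

95 kt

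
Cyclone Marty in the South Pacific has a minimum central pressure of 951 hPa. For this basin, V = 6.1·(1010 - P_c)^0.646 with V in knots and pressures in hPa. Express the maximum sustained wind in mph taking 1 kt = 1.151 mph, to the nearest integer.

ΔP = 1010 − 951 = 59 hPa.
V ≈ 6.1 × 59^0.646 = 6.1 × 13.931 ≈ 84.977 kt.
84.977 × 1.151 ≈ 97.81 mph → 98 mph.

98 mph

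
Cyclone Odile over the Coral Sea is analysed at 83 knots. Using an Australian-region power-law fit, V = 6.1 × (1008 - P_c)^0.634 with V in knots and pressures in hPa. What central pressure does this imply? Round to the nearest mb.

947 mb

ΔP = (V / 6.1)^(1/0.634) = (83/6.1)^1.577.
83/6.1 = 13.607; 13.607^1.577 ≈ 61.41 mb.
P_c = 1008 − 61.41 = 946.59 ≈ 947 mb.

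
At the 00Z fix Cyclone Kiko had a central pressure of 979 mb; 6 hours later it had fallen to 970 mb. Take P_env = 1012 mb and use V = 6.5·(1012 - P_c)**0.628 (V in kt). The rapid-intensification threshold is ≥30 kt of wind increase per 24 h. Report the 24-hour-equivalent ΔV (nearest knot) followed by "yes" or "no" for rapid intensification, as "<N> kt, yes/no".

38 kt, yes

V₁: ΔP = 33, V ≈ 6.5 × 33^0.628 ≈ 58.42 kt.
V₂: ΔP = 42, V ≈ 6.5 × 42^0.628 ≈ 67.97 kt.
ΔV over 6 h = 9.55 kt → 24 h equivalent = 9.55 × 24/6 ≈ 38.20 kt.
38 kt ≥ 30 kt ⇒ rapid intensification.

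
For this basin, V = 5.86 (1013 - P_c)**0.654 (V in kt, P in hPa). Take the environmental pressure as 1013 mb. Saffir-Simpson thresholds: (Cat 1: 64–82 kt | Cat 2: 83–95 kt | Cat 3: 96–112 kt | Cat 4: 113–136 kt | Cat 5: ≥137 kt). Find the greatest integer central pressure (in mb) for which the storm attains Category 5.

Category 5 begins at V = 137 kt.
Required ΔP = (137/5.86)^(1/0.654) = 23.379^1.529 ≈ 123.88 mb.
P_c ≤ 1013 − 123.88 = 889.12, so the highest integer P_c is 889 mb.

889 mb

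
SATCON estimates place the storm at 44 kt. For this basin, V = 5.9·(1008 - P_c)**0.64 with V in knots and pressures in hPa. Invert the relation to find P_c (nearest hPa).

985 hPa

ΔP = (V / 5.9)^(1/0.64) = (44/5.9)^1.562.
44/5.9 = 7.458; 7.458^1.562 ≈ 23.09 hPa.
P_c = 1008 − 23.09 = 984.91 ≈ 985 hPa.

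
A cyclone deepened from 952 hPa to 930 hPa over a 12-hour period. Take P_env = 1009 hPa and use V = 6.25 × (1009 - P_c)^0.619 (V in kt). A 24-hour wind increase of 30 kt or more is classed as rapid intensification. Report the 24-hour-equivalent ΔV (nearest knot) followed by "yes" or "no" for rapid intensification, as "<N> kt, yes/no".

V₁: ΔP = 57, V ≈ 6.25 × 57^0.619 ≈ 76.34 kt.
V₂: ΔP = 79, V ≈ 6.25 × 79^0.619 ≈ 93.44 kt.
ΔV over 12 h = 17.10 kt → 24 h equivalent = 17.10 × 24/12 ≈ 34.20 kt.
34 kt ≥ 30 kt ⇒ rapid intensification.

34 kt, yes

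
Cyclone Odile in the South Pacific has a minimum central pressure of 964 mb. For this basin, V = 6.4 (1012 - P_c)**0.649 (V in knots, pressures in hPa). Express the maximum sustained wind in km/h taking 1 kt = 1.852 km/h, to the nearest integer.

ΔP = 1012 − 964 = 48 mb.
V ≈ 6.4 × 48^0.649 = 6.4 × 12.335 ≈ 78.942 kt.
78.942 × 1.852 ≈ 146.20 km/h → 146 km/h.

146 km/h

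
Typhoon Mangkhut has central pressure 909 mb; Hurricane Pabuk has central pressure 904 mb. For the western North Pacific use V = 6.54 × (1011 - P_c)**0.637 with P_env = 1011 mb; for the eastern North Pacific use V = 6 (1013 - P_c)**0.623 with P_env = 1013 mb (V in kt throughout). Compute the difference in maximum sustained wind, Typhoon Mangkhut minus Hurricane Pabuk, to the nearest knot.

13 kt

Typhoon Mangkhut: ΔP = 102; V ≈ 6.54 × 102^0.637 ≈ 124.47 kt.
Hurricane Pabuk: ΔP = 109; V ≈ 6 × 109^0.623 ≈ 111.55 kt.
Difference ≈ 124.47 − 111.55 = 12.92 → 13 kt.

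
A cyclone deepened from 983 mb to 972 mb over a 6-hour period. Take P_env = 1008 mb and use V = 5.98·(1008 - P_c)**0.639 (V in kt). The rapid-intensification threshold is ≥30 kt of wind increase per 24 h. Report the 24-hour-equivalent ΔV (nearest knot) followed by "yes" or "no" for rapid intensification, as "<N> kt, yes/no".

V₁: ΔP = 25, V ≈ 5.98 × 25^0.639 ≈ 46.77 kt.
V₂: ΔP = 36, V ≈ 5.98 × 36^0.639 ≈ 59.04 kt.
ΔV over 6 h = 12.27 kt → 24 h equivalent = 12.27 × 24/6 ≈ 49.08 kt.
49 kt ≥ 30 kt ⇒ rapid intensification.

49 kt, yes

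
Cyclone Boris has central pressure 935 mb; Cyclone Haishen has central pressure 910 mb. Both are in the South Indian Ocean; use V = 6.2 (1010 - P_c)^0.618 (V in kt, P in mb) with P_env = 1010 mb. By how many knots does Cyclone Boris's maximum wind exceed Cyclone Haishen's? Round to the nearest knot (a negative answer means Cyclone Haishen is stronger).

-17 kt

Cyclone Boris: ΔP = 75; V ≈ 6.2 × 75^0.618 ≈ 89.37 kt.
Cyclone Haishen: ΔP = 100; V ≈ 6.2 × 100^0.618 ≈ 106.76 kt.
Difference ≈ 89.37 − 106.76 = -17.39 → -17 kt.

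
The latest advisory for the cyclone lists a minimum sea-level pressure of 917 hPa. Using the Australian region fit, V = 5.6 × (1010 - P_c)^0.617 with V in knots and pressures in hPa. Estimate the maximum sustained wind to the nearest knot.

ΔP = 1010 − 917 = 93 hPa.
93^0.617 ≈ 16.389.
V ≈ 5.6 × 16.389 ≈ 91.8 kt.

92 kt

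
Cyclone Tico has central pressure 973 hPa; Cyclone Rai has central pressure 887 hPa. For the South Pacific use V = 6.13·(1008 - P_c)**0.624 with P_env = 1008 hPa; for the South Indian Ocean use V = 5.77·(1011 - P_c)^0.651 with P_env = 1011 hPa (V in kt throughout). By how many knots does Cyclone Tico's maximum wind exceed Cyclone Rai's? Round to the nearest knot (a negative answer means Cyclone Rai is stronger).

-77 kt

Cyclone Tico: ΔP = 35; V ≈ 6.13 × 35^0.624 ≈ 56.36 kt.
Cyclone Rai: ΔP = 124; V ≈ 5.77 × 124^0.651 ≈ 133.04 kt.
Difference ≈ 56.36 − 133.04 = -76.68 → -77 kt.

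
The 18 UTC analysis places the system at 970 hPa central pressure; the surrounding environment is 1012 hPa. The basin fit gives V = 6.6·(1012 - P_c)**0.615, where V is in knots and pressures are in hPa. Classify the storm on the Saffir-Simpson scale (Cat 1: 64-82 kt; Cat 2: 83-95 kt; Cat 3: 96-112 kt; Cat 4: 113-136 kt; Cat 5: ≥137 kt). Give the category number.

ΔP = 1012 − 970 = 42 hPa.
V ≈ 6.6 × 42^0.615 = 6.6 × 9.96 ≈ 66 kt.
66 kt falls in the Category 1 band.

1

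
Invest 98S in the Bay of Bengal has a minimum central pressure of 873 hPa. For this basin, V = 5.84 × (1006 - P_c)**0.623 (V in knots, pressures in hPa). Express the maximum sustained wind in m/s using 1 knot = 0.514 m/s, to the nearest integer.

63 m/s

ΔP = 1006 − 873 = 133 hPa.
V ≈ 5.84 × 133^0.623 = 5.84 × 21.046 ≈ 122.906 kt.
122.906 × 0.514 ≈ 63.17 m/s → 63 m/s.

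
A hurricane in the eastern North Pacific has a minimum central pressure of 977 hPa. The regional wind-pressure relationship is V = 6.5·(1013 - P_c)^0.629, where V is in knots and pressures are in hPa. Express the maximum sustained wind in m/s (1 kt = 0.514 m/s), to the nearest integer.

ΔP = 1013 − 977 = 36 hPa.
V ≈ 6.5 × 36^0.629 = 6.5 × 9.526 ≈ 61.920 kt.
61.920 × 0.514 ≈ 31.83 m/s → 32 m/s.

32 m/s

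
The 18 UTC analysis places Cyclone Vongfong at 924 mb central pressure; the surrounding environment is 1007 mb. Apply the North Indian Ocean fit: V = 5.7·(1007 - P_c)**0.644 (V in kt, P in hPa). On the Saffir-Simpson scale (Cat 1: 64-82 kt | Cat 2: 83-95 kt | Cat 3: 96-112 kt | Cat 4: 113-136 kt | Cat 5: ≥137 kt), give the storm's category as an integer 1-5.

3

ΔP = 1007 − 924 = 83 mb.
V ≈ 5.7 × 83^0.644 = 5.7 × 17.21 ≈ 98 kt.
98 kt falls in the Category 3 band.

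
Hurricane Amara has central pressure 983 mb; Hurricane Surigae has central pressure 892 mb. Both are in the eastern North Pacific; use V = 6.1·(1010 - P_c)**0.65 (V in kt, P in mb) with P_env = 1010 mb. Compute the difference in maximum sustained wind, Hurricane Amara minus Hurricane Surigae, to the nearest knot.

Hurricane Amara: ΔP = 27; V ≈ 6.1 × 27^0.65 ≈ 51.97 kt.
Hurricane Surigae: ΔP = 118; V ≈ 6.1 × 118^0.65 ≈ 135.54 kt.
Difference ≈ 51.97 − 135.54 = -83.57 → -84 kt.

-84 kt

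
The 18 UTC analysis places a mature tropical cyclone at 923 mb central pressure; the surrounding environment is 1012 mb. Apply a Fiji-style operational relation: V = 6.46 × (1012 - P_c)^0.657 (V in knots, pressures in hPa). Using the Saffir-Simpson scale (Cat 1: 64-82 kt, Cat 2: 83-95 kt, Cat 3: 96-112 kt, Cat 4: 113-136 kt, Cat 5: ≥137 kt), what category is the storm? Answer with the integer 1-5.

ΔP = 1012 − 923 = 89 mb.
V ≈ 6.46 × 89^0.657 = 6.46 × 19.09 ≈ 123 kt.
123 kt falls in the Category 4 band.

4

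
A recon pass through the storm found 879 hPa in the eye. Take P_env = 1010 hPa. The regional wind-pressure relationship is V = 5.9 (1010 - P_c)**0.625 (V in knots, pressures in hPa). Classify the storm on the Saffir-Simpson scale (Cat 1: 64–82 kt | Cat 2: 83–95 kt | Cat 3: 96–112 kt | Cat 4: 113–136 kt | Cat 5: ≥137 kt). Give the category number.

4

ΔP = 1010 − 879 = 131 hPa.
V ≈ 5.9 × 131^0.625 = 5.9 × 21.05 ≈ 124 kt.
124 kt falls in the Category 4 band.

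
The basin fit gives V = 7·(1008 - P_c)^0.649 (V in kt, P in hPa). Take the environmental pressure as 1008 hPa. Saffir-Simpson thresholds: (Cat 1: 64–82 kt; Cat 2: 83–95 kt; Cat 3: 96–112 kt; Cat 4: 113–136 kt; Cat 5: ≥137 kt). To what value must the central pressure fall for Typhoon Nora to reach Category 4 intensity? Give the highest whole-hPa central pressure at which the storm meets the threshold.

Category 4 begins at V = 113 kt.
Required ΔP = (113/7)^(1/0.649) = 16.143^1.541 ≈ 72.66 hPa.
P_c ≤ 1008 − 72.66 = 935.34, so the highest integer P_c is 935 hPa.

935 hPa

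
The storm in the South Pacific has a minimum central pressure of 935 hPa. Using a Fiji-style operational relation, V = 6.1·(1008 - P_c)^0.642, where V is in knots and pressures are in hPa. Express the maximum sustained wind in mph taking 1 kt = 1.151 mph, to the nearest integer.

110 mph

ΔP = 1008 − 935 = 73 hPa.
V ≈ 6.1 × 73^0.642 = 6.1 × 15.713 ≈ 95.848 kt.
95.848 × 1.151 ≈ 110.32 mph → 110 mph.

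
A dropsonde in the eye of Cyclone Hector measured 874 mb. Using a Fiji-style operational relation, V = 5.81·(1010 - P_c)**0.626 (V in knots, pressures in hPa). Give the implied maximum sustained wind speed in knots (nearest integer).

126 kt

ΔP = 1010 − 874 = 136 mb.
136^0.626 ≈ 21.657.
V ≈ 5.81 × 21.657 ≈ 125.8 kt.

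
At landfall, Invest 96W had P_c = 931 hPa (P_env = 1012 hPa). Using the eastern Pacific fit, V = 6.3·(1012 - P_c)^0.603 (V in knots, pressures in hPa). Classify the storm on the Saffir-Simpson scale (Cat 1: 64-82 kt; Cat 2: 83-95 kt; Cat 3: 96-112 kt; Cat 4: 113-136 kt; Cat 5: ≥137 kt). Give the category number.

ΔP = 1012 − 931 = 81 hPa.
V ≈ 6.3 × 81^0.603 = 6.3 × 14.15 ≈ 89 kt.
89 kt falls in the Category 2 band.

2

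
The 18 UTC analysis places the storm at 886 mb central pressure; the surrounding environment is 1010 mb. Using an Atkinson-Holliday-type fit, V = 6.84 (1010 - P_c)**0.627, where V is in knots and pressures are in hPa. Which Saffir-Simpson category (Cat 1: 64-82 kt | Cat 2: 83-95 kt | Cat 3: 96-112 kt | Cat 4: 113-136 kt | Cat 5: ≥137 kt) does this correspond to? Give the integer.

ΔP = 1010 − 886 = 124 mb.
V ≈ 6.84 × 124^0.627 = 6.84 × 20.54 ≈ 140 kt.
140 kt falls in the Category 5 band.

5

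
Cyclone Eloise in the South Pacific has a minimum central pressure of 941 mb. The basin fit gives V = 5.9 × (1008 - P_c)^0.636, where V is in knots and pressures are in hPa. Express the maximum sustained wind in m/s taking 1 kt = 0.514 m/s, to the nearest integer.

44 m/s

ΔP = 1008 − 941 = 67 mb.
V ≈ 5.9 × 67^0.636 = 5.9 × 14.501 ≈ 85.553 kt.
85.553 × 0.514 ≈ 43.97 m/s → 44 m/s.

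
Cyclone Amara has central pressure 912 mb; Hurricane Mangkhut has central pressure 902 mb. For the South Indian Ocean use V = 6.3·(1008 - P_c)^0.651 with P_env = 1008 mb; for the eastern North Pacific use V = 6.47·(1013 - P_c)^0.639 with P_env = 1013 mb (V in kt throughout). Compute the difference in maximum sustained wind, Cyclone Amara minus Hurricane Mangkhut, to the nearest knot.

-8 kt

Cyclone Amara: ΔP = 96; V ≈ 6.3 × 96^0.651 ≈ 122.97 kt.
Hurricane Mangkhut: ΔP = 111; V ≈ 6.47 × 111^0.639 ≈ 131.18 kt.
Difference ≈ 122.97 − 131.18 = -8.21 → -8 kt.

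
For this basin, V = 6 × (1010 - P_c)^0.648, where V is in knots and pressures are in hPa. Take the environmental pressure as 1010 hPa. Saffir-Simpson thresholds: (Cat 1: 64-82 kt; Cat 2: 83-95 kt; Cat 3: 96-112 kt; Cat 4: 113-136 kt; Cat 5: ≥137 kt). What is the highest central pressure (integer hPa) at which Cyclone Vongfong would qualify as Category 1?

971 hPa

Category 1 begins at V = 64 kt.
Required ΔP = (64/6)^(1/0.648) = 10.667^1.543 ≈ 38.59 hPa.
P_c ≤ 1010 − 38.59 = 971.41, so the highest integer P_c is 971 hPa.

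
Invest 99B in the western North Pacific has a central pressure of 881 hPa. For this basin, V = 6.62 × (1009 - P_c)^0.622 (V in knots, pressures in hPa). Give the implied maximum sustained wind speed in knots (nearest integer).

135 kt

ΔP = 1009 − 881 = 128 hPa.
128^0.622 ≈ 20.450.
V ≈ 6.62 × 20.450 ≈ 135.4 kt.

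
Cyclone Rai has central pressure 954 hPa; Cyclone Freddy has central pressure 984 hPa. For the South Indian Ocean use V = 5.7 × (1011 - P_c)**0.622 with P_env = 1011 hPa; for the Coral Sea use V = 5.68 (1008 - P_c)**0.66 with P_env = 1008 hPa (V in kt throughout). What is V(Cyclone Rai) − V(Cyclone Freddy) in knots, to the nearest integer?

24 kt

Cyclone Rai: ΔP = 57; V ≈ 5.7 × 57^0.622 ≈ 70.47 kt.
Cyclone Freddy: ΔP = 24; V ≈ 5.68 × 24^0.66 ≈ 46.27 kt.
Difference ≈ 70.47 − 46.27 = 24.20 → 24 kt.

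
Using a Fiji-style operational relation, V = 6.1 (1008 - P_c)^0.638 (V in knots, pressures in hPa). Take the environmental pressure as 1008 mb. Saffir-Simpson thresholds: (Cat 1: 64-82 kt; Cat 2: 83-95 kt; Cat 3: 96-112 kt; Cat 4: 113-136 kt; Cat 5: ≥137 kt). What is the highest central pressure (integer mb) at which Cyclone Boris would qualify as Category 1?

968 mb

Category 1 begins at V = 64 kt.
Required ΔP = (64/6.1)^(1/0.638) = 10.492^1.567 ≈ 39.82 mb.
P_c ≤ 1008 − 39.82 = 968.18, so the highest integer P_c is 968 mb.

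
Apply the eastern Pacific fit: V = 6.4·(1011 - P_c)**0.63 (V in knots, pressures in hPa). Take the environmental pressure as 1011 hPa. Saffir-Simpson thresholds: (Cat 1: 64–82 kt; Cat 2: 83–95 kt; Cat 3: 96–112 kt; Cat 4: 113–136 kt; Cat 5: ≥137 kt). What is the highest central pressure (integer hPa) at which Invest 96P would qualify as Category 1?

Category 1 begins at V = 64 kt.
Required ΔP = (64/6.4)^(1/0.63) = 10.000^1.587 ≈ 38.66 hPa.
P_c ≤ 1011 − 38.66 = 972.34, so the highest integer P_c is 972 hPa.

972 hPa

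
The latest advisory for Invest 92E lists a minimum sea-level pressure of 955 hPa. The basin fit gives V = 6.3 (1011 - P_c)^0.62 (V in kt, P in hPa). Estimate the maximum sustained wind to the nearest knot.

76 kt

ΔP = 1011 − 955 = 56 hPa.
56^0.62 ≈ 12.130.
V ≈ 6.3 × 12.130 ≈ 76.4 kt.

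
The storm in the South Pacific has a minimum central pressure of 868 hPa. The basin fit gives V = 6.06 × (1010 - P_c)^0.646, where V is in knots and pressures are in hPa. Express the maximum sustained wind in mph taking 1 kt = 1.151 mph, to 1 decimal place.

171.4 mph

ΔP = 1010 − 868 = 142 hPa.
V ≈ 6.06 × 142^0.646 = 6.06 × 24.568 ≈ 148.885 kt.
148.885 × 1.151 ≈ 171.37 mph → 171.4 mph.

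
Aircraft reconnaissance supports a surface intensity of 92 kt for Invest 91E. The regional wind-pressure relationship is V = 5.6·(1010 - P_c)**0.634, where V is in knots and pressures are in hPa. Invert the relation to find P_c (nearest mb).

927 mb

ΔP = (V / 5.6)^(1/0.634) = (92/5.6)^1.577.
92/5.6 = 16.429; 16.429^1.577 ≈ 82.67 mb.
P_c = 1010 − 82.67 = 927.33 ≈ 927 mb.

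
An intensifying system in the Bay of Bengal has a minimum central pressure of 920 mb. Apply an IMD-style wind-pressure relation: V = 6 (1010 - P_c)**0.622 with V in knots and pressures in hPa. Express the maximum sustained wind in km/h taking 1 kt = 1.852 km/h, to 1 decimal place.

182.5 km/h

ΔP = 1010 − 920 = 90 mb.
V ≈ 6 × 90^0.622 = 6 × 16.426 ≈ 98.558 kt.
98.558 × 1.852 ≈ 182.53 km/h → 182.5 km/h.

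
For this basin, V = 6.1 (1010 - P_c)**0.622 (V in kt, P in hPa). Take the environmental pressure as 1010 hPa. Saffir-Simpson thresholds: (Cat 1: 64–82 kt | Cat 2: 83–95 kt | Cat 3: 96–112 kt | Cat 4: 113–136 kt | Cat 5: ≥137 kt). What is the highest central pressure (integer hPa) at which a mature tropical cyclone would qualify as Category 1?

Category 1 begins at V = 64 kt.
Required ΔP = (64/6.1)^(1/0.622) = 10.492^1.608 ≈ 43.78 hPa.
P_c ≤ 1010 − 43.78 = 966.22, so the highest integer P_c is 966 hPa.

966 hPa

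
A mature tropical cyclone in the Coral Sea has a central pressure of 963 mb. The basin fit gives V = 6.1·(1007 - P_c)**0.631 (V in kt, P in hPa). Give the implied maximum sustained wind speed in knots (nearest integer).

ΔP = 1007 − 963 = 44 mb.
44^0.631 ≈ 10.890.
V ≈ 6.1 × 10.890 ≈ 66.4 kt.

66 kt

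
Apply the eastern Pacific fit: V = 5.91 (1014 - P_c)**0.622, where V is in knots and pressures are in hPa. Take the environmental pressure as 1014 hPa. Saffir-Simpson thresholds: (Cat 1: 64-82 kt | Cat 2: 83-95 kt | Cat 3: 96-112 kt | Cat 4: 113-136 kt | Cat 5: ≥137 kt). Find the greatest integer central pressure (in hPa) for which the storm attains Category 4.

Category 4 begins at V = 113 kt.
Required ΔP = (113/5.91)^(1/0.622) = 19.120^1.608 ≈ 114.89 hPa.
P_c ≤ 1014 − 114.89 = 899.11, so the highest integer P_c is 899 hPa.

899 hPa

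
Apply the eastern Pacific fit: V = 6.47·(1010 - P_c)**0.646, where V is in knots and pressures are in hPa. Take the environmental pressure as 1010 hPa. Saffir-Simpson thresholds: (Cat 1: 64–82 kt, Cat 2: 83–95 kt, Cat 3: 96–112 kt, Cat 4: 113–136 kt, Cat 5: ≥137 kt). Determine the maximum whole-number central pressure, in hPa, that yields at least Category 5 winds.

897 hPa

Category 5 begins at V = 137 kt.
Required ΔP = (137/6.47)^(1/0.646) = 21.175^1.548 ≈ 112.81 hPa.
P_c ≤ 1010 − 112.81 = 897.19, so the highest integer P_c is 897 hPa.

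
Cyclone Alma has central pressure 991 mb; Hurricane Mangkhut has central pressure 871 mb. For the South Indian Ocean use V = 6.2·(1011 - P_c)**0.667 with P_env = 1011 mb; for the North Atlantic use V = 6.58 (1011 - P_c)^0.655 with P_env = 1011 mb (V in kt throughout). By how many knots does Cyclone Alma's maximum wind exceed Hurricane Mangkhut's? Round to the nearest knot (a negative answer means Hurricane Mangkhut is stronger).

Cyclone Alma: ΔP = 20; V ≈ 6.2 × 20^0.667 ≈ 45.73 kt.
Hurricane Mangkhut: ΔP = 140; V ≈ 6.58 × 140^0.655 ≈ 167.47 kt.
Difference ≈ 45.73 − 167.47 = -121.74 → -122 kt.

-122 kt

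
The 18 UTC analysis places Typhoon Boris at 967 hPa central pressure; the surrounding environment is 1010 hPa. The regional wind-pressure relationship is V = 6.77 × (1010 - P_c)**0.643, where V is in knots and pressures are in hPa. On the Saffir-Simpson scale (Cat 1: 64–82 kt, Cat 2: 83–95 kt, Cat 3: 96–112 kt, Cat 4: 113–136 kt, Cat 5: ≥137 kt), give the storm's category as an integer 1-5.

ΔP = 1010 − 967 = 43 hPa.
V ≈ 6.77 × 43^0.643 = 6.77 × 11.23 ≈ 76 kt.
76 kt falls in the Category 1 band.

1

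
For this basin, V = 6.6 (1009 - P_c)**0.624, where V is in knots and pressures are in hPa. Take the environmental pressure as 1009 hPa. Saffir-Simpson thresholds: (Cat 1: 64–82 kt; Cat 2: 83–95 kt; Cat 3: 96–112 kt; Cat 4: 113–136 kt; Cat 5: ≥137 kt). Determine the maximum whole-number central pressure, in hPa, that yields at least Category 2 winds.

951 hPa

Category 2 begins at V = 83 kt.
Required ΔP = (83/6.6)^(1/0.624) = 12.576^1.603 ≈ 57.82 hPa.
P_c ≤ 1009 − 57.82 = 951.18, so the highest integer P_c is 951 hPa.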